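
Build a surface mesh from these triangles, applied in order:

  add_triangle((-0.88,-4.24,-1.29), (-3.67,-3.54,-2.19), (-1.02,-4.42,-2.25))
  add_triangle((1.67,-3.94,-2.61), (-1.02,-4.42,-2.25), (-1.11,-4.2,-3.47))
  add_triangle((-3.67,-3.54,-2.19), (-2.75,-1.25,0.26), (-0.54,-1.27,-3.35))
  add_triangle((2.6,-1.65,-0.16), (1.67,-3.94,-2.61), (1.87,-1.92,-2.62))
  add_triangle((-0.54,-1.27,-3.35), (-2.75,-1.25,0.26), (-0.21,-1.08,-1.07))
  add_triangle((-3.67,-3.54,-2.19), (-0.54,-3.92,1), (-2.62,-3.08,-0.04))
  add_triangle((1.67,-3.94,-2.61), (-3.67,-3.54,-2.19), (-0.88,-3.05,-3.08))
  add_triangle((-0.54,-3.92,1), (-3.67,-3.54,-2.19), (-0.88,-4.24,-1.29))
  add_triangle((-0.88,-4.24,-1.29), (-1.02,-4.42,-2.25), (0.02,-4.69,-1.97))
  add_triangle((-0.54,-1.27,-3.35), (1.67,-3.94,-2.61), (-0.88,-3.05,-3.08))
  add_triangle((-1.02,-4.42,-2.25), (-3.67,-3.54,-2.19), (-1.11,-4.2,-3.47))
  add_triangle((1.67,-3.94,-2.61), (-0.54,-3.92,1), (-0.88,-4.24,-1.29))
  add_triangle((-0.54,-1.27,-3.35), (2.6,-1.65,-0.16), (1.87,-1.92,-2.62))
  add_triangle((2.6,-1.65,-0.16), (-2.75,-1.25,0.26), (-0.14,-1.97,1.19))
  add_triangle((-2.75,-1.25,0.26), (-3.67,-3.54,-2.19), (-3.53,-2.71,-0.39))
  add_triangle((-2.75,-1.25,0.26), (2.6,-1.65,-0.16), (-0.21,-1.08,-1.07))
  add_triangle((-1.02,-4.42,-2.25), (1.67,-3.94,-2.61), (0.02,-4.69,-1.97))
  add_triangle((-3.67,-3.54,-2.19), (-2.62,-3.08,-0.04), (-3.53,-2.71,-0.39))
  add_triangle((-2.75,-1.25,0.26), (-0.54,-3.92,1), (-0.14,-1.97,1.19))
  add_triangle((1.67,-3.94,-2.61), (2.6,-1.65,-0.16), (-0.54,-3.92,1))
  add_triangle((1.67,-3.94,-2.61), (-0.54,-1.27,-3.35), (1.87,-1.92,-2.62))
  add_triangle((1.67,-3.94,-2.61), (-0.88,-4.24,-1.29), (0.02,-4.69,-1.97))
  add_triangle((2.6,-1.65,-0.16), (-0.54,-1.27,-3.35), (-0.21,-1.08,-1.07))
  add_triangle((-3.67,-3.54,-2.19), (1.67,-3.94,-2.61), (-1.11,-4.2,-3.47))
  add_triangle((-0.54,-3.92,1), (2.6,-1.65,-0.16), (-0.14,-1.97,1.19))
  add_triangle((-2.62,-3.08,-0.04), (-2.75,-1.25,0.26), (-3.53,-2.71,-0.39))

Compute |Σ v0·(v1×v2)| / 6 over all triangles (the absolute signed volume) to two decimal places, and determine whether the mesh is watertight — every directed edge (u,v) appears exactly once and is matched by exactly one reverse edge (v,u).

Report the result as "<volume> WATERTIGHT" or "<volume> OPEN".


Per-triangle v0·(v1×v2)/6:
  t1: +1.7970
  t2: +2.5935
  t3: +1.7265
  t4: +2.3297
  t5: -1.0229
  t6: +2.7203
  t7: +3.8187
  t8: +4.3329
  t9: +0.6749
  t10: +2.8291
  t11: +2.7593
  t12: +4.1275
  t13: -0.6755
  t14: -1.4524
  t15: +0.6645
  t16: -1.4533
  t17: +1.2839
  t18: +1.2280
  t19: +1.1527
  t20: +5.8379
  t21: +2.6945
  t22: -0.0360
  t23: -1.0220
  t24: -2.6294
  t25: +1.3197
  t26: +0.4809
Σ = +36.0801 → |volume| = 36.08

Directed edges: 78 total; 6 unmatched, e.g. (-0.54,-1.27,-3.35)→(-3.67,-3.54,-2.19) → open.

36.08 OPEN


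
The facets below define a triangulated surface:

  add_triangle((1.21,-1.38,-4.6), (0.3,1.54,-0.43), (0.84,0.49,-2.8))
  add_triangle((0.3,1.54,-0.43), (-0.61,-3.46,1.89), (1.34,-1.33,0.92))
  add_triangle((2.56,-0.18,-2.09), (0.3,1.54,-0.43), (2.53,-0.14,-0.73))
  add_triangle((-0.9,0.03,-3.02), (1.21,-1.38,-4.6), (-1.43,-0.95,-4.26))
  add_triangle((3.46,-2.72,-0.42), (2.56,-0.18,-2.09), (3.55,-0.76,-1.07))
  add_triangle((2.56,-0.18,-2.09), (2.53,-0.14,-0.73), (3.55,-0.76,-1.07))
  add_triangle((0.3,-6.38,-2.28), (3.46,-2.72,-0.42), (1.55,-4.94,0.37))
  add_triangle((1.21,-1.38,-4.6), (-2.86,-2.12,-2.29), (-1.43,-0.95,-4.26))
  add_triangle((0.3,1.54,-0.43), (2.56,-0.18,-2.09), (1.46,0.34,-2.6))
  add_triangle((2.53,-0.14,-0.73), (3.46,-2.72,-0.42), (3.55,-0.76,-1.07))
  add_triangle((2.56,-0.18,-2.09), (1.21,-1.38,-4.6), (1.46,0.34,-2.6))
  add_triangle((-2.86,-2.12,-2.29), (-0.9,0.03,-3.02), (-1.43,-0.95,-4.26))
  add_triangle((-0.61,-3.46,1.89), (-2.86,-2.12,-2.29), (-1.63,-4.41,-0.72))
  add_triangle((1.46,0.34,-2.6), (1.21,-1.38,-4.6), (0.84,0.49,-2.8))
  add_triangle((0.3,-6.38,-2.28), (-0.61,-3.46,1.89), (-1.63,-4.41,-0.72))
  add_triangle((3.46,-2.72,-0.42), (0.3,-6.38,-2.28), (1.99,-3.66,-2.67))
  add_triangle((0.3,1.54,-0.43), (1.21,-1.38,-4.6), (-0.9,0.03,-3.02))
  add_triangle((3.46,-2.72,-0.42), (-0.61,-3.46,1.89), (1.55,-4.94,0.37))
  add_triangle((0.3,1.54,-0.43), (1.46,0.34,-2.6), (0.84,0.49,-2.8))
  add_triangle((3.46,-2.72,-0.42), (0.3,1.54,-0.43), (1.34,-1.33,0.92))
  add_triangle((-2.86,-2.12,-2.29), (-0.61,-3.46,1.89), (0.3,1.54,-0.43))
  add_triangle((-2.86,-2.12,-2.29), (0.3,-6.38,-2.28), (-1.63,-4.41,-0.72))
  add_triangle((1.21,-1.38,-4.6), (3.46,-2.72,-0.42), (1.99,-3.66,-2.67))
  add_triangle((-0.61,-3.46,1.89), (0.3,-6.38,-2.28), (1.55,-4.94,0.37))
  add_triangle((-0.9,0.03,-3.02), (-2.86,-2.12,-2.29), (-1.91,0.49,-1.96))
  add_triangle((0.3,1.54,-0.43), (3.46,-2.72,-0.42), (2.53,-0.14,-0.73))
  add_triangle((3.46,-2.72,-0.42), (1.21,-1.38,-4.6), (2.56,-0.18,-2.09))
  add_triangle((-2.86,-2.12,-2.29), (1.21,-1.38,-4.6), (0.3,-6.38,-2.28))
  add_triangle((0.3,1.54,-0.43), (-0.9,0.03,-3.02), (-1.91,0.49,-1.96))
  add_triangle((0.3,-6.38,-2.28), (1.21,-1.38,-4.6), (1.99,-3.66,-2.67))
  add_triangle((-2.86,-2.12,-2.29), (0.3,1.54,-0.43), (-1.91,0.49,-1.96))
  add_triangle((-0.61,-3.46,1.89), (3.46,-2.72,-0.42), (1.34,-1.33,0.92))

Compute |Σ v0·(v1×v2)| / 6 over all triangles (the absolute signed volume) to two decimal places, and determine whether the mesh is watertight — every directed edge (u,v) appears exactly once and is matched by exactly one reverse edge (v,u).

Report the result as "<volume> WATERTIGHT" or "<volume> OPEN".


Per-triangle v0·(v1×v2)/6:
  t1: -0.0582
  t2: +0.3702
  t3: +0.8925
  t4: +1.4042
  t5: +1.4083
  t6: +0.3204
  t7: +6.7925
  t8: +3.6728
  t9: +0.9029
  t10: +0.1861
  t11: +1.4602
  t12: +0.9146
  t13: +2.7909
  t14: +0.7025
  t15: +5.4050
  t16: +5.8930
  t17: +2.3022
  t18: +2.6292
  t19: +0.4740
  t20: +1.0459
  t21: +0.5329
  t22: +5.6878
  t23: +4.7810
  t24: +6.1352
  t25: +1.9457
  t26: +0.0134
  t27: +5.1457
  t28: +14.7906
  t29: +1.1263
  t30: +6.2802
  t31: -0.3384
  t32: +2.1699
Σ = +87.7796 → |volume| = 87.78

Directed edges: 96 total, each appears once with its reverse present → watertight.

87.78 WATERTIGHT


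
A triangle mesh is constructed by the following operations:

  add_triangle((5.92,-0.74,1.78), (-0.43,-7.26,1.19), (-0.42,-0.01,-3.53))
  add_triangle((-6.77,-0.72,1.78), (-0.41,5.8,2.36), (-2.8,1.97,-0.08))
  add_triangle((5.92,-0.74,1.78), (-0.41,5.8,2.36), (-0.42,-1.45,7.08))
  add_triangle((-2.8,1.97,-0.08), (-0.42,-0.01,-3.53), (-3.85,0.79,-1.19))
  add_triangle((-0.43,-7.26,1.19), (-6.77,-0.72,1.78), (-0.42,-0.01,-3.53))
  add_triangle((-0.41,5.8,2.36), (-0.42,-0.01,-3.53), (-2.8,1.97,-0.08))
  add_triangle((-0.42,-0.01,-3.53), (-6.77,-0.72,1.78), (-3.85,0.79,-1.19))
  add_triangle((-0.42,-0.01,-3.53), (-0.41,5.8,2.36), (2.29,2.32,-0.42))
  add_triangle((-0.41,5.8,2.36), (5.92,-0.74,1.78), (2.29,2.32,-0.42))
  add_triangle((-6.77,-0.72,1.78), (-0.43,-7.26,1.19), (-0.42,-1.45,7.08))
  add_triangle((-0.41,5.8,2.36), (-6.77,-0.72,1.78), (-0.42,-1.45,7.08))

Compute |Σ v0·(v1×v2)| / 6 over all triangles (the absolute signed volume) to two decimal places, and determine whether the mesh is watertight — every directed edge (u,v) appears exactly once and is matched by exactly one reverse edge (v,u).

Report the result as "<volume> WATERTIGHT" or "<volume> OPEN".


252.63 OPEN

Per-triangle v0·(v1×v2)/6:
  t1: +24.6434
  t2: +11.1445
  t3: +44.5561
  t4: +2.9961
  t5: +29.5913
  t6: +8.7103
  t7: +4.8407
  t8: +8.9189
  t9: +12.6735
  t10: +55.0253
  t11: +49.5254
Σ = +252.6257 → |volume| = 252.63

Directed edges: 33 total; 9 unmatched, e.g. (5.92,-0.74,1.78)→(-0.43,-7.26,1.19) → open.


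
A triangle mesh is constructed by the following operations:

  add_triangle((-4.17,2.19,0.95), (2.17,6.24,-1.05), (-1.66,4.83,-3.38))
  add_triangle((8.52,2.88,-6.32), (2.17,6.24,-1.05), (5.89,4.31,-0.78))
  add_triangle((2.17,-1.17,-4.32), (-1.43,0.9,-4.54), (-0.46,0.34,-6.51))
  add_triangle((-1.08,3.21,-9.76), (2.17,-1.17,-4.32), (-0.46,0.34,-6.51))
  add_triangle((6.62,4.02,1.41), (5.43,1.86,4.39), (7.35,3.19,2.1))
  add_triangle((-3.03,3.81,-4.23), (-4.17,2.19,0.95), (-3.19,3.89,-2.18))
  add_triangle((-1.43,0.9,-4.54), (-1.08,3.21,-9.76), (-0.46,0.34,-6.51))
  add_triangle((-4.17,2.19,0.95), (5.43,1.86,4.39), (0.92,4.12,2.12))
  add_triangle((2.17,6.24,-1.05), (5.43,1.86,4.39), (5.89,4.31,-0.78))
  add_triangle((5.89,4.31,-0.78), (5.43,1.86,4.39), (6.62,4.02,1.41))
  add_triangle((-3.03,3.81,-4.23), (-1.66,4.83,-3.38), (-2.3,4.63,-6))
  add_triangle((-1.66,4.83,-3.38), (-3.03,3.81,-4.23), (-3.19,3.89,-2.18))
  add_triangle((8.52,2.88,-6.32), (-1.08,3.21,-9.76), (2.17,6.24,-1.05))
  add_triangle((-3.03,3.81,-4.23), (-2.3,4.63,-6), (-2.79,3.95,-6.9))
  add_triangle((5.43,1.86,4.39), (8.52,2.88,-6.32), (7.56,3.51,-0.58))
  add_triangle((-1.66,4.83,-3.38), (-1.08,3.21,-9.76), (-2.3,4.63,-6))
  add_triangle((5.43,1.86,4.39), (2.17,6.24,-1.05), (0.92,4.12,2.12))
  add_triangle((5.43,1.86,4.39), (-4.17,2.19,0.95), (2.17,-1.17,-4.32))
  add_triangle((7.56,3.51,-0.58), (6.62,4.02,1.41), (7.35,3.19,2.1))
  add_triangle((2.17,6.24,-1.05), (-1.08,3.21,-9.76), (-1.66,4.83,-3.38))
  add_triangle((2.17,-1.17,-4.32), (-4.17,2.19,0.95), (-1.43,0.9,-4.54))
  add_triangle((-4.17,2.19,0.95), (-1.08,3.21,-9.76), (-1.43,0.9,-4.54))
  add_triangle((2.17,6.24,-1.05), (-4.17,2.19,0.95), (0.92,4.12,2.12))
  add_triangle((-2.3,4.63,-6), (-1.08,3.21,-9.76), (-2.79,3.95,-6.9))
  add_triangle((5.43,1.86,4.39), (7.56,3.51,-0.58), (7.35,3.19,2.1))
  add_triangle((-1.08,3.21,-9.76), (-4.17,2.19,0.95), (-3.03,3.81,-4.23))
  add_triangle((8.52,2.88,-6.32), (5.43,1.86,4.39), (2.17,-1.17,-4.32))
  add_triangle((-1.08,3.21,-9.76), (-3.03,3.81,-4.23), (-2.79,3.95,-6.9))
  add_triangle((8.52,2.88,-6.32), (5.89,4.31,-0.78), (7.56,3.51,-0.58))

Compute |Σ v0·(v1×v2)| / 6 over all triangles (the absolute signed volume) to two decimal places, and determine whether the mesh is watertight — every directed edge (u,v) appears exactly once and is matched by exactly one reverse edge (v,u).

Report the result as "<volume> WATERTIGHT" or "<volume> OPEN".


Per-triangle v0·(v1×v2)/6:
  t1: +17.7466
  t2: +26.2210
  t3: -0.1007
  t4: +6.6609
  t5: +3.6949
  t6: +3.0911
  t7: +2.9690
  t8: +10.3735
  t9: +21.7501
  t10: -0.6105
  t11: +2.9305
  t12: +3.0837
  t13: +85.4208
  t14: +2.0151
  t15: +11.2346
  t16: +4.3384
  t17: +16.5026
  t18: -12.4089
  t19: +3.7144
  t20: +26.1589
  t21: +0.4988
  t22: +7.9011
  t23: +13.7257
  t24: +4.2846
  t25: +0.8714
  t26: +6.3920
  t27: +22.6592
  t28: -0.9694
  t29: +11.6922
Σ = +301.8414 → |volume| = 301.84

Directed edges: 87 total; 9 unmatched, e.g. (-1.66,4.83,-3.38)→(-4.17,2.19,0.95) → open.

301.84 OPEN


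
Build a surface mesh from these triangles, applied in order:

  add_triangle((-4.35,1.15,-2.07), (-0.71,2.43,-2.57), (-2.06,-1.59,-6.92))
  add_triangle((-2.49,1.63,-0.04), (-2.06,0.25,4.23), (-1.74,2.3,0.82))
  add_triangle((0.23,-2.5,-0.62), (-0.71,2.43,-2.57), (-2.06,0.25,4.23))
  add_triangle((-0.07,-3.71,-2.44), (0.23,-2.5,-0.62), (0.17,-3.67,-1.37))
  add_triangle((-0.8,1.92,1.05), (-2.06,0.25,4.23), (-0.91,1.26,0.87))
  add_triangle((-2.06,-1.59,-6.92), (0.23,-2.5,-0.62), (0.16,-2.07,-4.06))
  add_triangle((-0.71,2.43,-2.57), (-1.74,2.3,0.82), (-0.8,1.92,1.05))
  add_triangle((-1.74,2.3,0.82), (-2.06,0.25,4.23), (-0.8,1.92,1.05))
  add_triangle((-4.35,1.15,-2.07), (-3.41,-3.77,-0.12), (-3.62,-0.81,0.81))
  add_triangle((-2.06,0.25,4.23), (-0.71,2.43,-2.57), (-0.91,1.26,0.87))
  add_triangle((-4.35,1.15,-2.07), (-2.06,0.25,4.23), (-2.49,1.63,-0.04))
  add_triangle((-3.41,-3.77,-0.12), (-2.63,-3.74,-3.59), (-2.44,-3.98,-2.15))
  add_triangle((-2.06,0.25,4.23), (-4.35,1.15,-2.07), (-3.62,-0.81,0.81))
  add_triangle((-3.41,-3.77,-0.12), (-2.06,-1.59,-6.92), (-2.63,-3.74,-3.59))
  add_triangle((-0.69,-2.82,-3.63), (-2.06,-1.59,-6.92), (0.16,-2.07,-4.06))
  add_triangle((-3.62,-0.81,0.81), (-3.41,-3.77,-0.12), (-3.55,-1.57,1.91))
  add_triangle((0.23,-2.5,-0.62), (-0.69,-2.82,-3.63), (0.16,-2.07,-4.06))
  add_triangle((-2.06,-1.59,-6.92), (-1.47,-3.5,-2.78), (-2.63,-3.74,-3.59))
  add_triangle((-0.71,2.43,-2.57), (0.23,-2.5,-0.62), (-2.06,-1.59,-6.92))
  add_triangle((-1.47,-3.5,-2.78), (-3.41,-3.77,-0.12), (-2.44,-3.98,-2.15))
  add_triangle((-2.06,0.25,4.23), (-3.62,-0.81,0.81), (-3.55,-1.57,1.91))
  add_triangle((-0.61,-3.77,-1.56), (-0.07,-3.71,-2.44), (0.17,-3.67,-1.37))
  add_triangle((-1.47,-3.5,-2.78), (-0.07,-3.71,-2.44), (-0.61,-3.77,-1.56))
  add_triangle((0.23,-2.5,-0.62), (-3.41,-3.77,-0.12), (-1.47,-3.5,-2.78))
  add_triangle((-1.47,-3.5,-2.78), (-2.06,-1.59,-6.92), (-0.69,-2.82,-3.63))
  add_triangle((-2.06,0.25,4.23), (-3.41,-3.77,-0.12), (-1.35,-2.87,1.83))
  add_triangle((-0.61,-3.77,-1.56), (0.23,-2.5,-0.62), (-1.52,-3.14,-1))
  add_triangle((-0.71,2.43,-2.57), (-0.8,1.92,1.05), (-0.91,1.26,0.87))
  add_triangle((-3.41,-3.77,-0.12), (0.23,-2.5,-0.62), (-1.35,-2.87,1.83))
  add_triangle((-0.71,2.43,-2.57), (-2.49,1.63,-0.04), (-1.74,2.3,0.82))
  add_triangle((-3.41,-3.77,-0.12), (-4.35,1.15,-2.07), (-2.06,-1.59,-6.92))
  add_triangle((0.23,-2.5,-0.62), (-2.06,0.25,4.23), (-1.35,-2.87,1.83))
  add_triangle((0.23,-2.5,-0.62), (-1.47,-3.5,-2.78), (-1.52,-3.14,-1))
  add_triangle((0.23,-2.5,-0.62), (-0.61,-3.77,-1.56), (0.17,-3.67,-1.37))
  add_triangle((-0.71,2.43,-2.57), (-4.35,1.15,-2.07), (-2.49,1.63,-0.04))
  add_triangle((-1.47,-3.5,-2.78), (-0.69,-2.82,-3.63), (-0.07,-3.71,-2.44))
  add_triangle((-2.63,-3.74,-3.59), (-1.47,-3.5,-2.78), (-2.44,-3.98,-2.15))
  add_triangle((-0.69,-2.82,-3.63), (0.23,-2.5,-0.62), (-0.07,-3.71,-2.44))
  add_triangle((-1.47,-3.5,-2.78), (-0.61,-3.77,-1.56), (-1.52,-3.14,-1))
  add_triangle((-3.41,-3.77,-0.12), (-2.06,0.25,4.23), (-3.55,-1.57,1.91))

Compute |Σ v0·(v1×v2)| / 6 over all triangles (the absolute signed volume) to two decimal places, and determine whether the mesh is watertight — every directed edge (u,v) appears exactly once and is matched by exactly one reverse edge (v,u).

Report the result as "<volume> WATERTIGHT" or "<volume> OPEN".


96.88 WATERTIGHT

Per-triangle v0·(v1×v2)/6:
  t1: +13.1104
  t2: +2.4405
  t3: -3.5376
  t4: +0.0274
  t5: -0.3910
  t6: -3.1776
  t7: +1.0176
  t8: +1.2979
  t9: +6.6525
  t10: -0.7862
  t11: +3.9152
  t12: +1.5726
  t13: +6.1339
  t14: +4.6057
  t15: +2.6225
  t16: +2.4373
  t17: +1.3659
  t18: +2.9923
  t19: +1.5939
  t20: +0.2109
  t21: +2.2424
  t22: +0.4838
  t23: +0.9575
  t24: +3.6015
  t25: +2.7604
  t26: +6.0652
  t27: +0.3829
  t28: -0.4628
  t29: +3.4307
  t30: +1.9243
  t31: +22.4424
  t32: +0.6457
  t33: -1.2759
  t34: +0.1397
  t35: +3.4338
  t36: +1.3529
  t37: +0.9024
  t38: -0.0990
  t39: +1.0167
  t40: +2.8350
Σ = +96.8836 → |volume| = 96.88

Directed edges: 120 total, each appears once with its reverse present → watertight.


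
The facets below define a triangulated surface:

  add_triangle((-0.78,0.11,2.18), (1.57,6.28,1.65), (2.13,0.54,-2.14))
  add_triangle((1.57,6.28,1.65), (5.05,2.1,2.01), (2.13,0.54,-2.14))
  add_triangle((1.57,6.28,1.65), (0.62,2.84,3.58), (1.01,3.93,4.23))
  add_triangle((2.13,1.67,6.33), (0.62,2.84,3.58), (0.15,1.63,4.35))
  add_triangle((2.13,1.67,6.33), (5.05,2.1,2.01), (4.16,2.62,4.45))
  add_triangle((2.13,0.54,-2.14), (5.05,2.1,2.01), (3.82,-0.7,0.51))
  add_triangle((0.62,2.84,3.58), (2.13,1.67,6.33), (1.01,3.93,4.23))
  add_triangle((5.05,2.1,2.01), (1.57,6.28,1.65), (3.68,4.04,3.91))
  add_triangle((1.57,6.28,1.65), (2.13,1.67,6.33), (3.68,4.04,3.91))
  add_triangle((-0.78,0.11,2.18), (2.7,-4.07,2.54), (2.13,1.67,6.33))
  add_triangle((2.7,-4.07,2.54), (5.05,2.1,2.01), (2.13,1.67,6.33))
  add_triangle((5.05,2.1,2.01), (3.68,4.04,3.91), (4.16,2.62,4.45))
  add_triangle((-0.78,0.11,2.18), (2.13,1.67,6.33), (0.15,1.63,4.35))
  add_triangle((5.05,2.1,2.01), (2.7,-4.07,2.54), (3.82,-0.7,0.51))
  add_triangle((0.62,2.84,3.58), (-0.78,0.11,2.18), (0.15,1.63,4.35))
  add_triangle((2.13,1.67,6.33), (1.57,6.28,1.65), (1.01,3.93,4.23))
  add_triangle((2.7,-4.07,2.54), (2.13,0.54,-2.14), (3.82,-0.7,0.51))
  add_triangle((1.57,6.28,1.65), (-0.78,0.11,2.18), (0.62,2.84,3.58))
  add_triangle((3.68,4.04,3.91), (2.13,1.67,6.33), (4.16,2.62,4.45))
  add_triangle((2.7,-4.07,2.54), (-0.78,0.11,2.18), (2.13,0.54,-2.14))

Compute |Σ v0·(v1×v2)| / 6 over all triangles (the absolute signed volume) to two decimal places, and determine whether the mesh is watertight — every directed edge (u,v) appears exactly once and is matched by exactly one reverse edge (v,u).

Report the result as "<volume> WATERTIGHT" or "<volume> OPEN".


Per-triangle v0·(v1×v2)/6:
  t1: -2.5631
  t2: +13.8523
  t3: +0.3828
  t4: +2.3297
  t5: +2.2627
  t6: +5.4609
  t7: +0.9091
  t8: +9.4159
  t9: +11.3579
  t10: +8.4745
  t11: +24.9277
  t12: +4.0704
  t13: +1.4149
  t14: +7.2387
  t15: +0.6746
  t16: +5.5616
  t17: +4.2275
  t18: +2.1925
  t19: +4.8441
  t20: -2.9307
Σ = +104.1040 → |volume| = 104.10

Directed edges: 60 total, each appears once with its reverse present → watertight.

104.10 WATERTIGHT


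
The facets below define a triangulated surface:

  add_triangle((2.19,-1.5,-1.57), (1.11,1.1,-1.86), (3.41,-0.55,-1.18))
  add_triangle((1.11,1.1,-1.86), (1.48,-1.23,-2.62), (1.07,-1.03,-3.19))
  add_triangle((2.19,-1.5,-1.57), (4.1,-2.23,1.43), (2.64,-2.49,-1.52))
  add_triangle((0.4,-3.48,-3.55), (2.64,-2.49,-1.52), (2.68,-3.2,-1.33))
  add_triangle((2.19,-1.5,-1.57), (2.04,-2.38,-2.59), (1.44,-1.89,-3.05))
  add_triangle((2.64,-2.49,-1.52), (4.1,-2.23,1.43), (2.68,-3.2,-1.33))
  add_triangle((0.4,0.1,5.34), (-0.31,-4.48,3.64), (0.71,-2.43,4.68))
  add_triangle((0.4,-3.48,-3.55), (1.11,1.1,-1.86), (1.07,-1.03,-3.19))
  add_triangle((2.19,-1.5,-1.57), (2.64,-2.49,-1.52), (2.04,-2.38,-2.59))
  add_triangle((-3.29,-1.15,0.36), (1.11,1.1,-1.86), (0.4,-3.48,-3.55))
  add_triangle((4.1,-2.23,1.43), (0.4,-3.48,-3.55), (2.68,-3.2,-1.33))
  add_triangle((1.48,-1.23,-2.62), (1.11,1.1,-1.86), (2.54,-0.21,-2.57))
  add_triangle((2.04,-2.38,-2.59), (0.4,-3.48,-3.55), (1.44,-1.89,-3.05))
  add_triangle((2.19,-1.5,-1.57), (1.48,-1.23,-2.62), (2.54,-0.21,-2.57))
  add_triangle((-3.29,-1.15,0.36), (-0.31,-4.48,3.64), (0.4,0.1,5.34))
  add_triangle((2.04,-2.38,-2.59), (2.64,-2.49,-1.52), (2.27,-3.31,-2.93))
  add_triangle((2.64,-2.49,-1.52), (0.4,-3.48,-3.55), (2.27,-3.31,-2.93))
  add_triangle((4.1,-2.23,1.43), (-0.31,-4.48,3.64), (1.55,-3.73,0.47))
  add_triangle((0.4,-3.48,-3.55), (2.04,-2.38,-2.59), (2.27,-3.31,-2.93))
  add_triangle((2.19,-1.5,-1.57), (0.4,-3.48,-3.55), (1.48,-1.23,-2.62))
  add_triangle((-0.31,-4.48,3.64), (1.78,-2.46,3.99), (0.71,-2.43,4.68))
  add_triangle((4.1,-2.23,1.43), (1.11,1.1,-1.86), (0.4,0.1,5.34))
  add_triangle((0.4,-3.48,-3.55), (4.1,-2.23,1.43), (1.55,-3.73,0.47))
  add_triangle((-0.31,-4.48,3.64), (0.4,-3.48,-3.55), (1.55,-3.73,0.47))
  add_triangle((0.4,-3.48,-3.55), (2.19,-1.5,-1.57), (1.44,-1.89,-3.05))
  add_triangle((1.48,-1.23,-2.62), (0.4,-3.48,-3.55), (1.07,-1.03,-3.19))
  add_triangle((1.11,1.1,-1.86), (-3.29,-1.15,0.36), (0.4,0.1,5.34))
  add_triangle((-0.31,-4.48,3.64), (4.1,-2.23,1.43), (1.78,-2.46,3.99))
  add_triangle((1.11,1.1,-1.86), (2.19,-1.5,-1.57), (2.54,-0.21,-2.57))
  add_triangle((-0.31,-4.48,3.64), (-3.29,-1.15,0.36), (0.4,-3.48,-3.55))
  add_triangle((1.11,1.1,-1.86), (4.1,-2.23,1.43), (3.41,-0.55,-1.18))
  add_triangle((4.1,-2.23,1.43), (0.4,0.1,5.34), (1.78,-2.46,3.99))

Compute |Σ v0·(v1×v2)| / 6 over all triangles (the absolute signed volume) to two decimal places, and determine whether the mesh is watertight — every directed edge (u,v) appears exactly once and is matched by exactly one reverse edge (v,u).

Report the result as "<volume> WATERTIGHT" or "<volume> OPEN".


Per-triangle v0·(v1×v2)/6:
  t1: +1.5523
  t2: +0.6428
  t3: +1.1659
  t4: +1.2728
  t5: +0.3518
  t6: +1.2747
  t7: +2.7605
  t8: +0.1118
  t9: +0.4142
  t10: +4.8197
  t11: +0.6561
  t12: +0.9119
  t13: +1.0345
  t14: +0.9296
  t15: +12.8268
  t16: +0.4025
  t17: +0.5083
  t18: +7.6184
  t19: +0.6352
  t20: +1.5667
  t21: +2.6342
  t22: +6.5421
  t23: +7.1211
  t24: +7.3848
  t25: -1.2847
  t26: +0.9074
  t27: +2.0640
  t28: +6.8814
  t29: -0.0856
  t30: +15.5624
  t31: +0.7550
  t32: +6.0327
Σ = +95.9712 → |volume| = 95.97

Directed edges: 96 total; 6 unmatched, e.g. (3.41,-0.55,-1.18)→(2.19,-1.5,-1.57) → open.

95.97 OPEN


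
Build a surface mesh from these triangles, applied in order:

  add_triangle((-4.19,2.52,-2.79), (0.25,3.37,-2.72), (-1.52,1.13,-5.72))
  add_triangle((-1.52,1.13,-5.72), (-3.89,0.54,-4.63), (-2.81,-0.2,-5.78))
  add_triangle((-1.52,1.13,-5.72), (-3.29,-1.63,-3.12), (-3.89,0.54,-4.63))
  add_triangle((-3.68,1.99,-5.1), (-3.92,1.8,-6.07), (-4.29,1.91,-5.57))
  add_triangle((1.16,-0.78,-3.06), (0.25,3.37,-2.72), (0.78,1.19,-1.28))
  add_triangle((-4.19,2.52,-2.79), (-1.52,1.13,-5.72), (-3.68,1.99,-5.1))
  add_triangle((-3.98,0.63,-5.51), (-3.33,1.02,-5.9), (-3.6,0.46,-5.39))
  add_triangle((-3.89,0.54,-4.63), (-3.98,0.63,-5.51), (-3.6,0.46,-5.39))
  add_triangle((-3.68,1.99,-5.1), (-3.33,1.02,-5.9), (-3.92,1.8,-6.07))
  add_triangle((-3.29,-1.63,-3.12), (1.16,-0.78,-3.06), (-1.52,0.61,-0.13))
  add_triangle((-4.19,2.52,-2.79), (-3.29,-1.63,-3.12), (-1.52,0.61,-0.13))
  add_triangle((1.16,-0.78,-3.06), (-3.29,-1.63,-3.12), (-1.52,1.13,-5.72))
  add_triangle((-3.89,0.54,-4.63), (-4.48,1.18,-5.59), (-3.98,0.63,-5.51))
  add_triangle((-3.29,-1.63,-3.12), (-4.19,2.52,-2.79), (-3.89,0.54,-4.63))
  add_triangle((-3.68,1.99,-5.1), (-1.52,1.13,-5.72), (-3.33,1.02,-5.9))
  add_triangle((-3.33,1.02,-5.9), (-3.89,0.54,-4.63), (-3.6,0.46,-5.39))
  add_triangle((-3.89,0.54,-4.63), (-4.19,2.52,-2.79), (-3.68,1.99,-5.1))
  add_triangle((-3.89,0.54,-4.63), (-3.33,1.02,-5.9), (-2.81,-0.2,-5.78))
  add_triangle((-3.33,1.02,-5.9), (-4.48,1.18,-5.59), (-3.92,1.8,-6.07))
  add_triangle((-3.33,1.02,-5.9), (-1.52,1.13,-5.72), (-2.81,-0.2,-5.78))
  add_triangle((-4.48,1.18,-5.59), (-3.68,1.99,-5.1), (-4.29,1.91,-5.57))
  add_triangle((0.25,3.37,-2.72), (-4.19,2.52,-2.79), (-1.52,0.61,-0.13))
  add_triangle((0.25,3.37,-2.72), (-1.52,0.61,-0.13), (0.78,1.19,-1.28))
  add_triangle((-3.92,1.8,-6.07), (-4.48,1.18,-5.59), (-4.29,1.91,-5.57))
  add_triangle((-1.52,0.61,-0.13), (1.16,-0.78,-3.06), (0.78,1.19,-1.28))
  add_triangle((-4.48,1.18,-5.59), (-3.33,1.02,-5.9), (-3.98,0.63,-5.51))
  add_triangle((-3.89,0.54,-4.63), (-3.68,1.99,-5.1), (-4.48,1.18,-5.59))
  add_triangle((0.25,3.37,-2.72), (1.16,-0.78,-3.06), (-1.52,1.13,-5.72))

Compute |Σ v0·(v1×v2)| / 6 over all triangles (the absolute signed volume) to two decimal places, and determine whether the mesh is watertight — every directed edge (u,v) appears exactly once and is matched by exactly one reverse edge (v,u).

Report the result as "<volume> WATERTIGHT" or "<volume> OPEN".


44.68 WATERTIGHT

Per-triangle v0·(v1×v2)/6:
  t1: +11.1387
  t2: -2.9472
  t3: +4.8167
  t4: +0.2339
  t5: +1.2149
  t6: +1.1334
  t7: +0.2268
  t8: +0.0754
  t9: -0.0532
  t10: -2.1351
  t11: +2.4204
  t12: +7.4737
  t13: +0.2667
  t14: +3.9725
  t15: +1.9731
  t16: -0.4495
  t17: +3.0117
  t18: +1.6215
  t19: +0.8742
  t20: +2.0774
  t21: -0.1306
  t22: +1.5555
  t23: -0.1401
  t24: +0.5621
  t25: -1.3102
  t26: +0.6030
  t27: -0.0133
  t28: +6.6124
Σ = +44.6849 → |volume| = 44.68

Directed edges: 84 total, each appears once with its reverse present → watertight.


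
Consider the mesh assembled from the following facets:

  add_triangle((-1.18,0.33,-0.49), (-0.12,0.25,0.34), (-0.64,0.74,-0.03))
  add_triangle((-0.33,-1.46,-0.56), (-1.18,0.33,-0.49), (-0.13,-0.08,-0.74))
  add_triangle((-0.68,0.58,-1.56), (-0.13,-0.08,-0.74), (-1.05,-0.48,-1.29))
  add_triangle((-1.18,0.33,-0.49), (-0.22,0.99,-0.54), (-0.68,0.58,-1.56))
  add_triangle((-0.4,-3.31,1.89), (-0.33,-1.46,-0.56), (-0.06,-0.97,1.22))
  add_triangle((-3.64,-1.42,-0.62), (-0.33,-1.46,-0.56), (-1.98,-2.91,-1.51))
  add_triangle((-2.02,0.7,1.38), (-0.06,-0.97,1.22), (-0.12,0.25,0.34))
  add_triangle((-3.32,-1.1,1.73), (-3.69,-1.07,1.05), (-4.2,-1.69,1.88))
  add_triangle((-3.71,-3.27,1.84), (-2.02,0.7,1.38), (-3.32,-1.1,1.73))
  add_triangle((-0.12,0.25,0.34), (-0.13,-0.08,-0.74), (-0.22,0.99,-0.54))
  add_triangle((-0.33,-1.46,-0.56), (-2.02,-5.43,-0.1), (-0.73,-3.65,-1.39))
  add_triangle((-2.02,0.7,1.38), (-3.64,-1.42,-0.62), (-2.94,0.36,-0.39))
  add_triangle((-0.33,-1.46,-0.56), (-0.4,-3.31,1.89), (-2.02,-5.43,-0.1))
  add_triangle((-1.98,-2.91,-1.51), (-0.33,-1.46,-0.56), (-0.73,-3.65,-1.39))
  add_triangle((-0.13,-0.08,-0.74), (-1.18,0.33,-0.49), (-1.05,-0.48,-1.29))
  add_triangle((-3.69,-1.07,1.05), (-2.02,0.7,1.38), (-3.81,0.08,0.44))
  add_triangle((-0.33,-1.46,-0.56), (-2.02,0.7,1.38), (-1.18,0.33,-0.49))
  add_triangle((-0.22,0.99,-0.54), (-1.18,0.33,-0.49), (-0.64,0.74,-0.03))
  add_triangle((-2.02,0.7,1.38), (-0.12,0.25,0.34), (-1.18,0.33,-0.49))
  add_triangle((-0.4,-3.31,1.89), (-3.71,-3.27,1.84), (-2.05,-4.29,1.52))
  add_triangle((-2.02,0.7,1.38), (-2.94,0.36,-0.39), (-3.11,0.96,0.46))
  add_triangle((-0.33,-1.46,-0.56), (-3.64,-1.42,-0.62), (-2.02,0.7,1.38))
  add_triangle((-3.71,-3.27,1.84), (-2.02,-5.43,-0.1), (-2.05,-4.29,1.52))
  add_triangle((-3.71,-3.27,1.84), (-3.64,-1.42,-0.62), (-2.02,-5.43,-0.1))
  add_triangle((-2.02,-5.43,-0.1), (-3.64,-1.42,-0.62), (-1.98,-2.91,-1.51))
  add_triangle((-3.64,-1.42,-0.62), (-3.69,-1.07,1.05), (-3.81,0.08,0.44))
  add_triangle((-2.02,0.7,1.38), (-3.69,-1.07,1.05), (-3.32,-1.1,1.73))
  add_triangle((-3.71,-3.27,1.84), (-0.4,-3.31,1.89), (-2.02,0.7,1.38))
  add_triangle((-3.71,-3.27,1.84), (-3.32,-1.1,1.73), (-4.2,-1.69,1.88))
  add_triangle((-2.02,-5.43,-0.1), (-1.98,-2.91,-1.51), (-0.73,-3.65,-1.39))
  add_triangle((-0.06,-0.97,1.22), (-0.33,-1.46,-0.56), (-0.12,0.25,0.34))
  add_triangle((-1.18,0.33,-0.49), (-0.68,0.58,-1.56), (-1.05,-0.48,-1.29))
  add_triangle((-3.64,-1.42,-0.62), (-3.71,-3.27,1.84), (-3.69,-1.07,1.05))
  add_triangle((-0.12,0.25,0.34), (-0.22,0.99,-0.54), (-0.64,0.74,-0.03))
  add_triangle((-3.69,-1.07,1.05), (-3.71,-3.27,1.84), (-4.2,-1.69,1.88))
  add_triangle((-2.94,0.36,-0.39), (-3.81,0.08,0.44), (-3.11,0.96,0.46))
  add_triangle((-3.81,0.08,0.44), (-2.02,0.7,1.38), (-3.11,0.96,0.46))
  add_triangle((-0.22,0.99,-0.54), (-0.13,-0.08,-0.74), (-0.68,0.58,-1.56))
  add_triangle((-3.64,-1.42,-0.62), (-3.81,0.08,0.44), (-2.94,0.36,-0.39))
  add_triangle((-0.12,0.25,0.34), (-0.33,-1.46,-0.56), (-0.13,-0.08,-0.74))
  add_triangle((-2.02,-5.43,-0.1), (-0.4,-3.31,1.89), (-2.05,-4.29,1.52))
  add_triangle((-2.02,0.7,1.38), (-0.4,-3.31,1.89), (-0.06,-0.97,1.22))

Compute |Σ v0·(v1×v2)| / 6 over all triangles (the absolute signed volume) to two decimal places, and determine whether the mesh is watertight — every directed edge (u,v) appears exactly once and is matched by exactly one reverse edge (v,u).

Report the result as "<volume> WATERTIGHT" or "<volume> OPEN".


31.20 WATERTIGHT

Per-triangle v0·(v1×v2)/6:
  t1: +0.0330
  t2: +0.1998
  t3: +0.0931
  t4: +0.1989
  t5: -0.0124
  t6: -0.2938
  t7: +0.1688
  t8: +0.1702
  t9: +0.2991
  t10: -0.0199
  t11: -0.0478
  t12: -1.4761
  t13: +0.7774
  t14: -0.0059
  t15: -0.0848
  t16: +1.0961
  t17: +0.6661
  t18: +0.0926
  t19: +0.0841
  t20: +1.6770
  t21: -0.2742
  t22: -0.9376
  t23: +2.8275
  t24: +6.6914
  t25: +3.6191
  t26: +1.3509
  t27: +0.6889
  t28: +3.2860
  t29: +0.3330
  t30: +1.9019
  t31: -0.0778
  t32: +0.2599
  t33: +2.4102
  t34: +0.0334
  t35: +0.6965
  t36: +0.4336
  t37: +0.6094
  t38: +0.0409
  t39: +0.8903
  t40: -0.0371
  t41: +2.0048
  t42: +0.8296
Σ = +31.1956 → |volume| = 31.20

Directed edges: 126 total, each appears once with its reverse present → watertight.


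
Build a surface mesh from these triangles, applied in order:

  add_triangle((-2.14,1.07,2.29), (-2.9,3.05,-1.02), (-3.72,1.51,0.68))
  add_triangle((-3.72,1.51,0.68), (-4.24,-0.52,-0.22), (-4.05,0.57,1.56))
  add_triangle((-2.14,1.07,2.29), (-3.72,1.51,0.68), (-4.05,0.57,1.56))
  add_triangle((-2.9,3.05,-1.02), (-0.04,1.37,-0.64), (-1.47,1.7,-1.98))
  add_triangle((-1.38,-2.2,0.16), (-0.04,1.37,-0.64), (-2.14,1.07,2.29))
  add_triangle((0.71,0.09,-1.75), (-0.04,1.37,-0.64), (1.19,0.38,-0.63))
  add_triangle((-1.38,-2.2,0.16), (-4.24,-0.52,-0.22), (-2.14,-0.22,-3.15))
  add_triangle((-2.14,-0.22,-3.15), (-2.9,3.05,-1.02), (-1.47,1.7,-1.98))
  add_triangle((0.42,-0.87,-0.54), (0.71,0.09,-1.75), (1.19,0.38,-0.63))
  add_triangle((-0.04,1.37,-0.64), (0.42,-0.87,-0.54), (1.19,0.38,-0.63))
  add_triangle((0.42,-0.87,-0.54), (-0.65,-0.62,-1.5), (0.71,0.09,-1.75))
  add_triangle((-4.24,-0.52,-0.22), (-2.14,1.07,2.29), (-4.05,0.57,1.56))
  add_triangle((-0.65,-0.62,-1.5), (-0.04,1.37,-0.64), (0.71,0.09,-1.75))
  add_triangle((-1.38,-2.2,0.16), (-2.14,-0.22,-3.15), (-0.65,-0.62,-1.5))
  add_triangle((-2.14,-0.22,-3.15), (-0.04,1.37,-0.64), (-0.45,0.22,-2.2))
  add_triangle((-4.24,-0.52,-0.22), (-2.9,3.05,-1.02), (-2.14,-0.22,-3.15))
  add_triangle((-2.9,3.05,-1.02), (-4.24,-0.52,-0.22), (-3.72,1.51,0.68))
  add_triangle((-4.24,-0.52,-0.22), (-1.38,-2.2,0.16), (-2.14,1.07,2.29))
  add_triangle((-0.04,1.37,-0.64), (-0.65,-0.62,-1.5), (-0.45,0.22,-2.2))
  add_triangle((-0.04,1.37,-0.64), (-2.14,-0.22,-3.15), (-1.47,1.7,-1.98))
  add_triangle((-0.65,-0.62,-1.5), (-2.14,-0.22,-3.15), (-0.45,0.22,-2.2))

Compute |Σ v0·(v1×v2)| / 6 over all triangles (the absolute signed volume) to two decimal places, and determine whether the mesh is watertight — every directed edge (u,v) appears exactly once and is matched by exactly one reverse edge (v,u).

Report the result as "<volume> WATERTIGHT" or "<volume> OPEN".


Per-triangle v0·(v1×v2)/6:
  t1: +2.3983
  t2: +1.8015
  t3: +1.3667
  t4: +0.8924
  t5: -1.3378
  t6: +0.3948
  t7: +4.3542
  t8: +1.9254
  t9: +0.2650
  t10: -0.2188
  t11: +0.3704
  t12: +0.1431
  t13: +0.5518
  t14: +0.8311
  t15: +0.6984
  t16: +7.2877
  t17: +3.3092
  t18: +3.6637
  t19: -0.1387
  t20: +0.4737
  t21: +0.3550
Σ = +29.3872 → |volume| = 29.39

Directed edges: 63 total; 7 unmatched, e.g. (-2.14,1.07,2.29)→(-2.9,3.05,-1.02) → open.

29.39 OPEN


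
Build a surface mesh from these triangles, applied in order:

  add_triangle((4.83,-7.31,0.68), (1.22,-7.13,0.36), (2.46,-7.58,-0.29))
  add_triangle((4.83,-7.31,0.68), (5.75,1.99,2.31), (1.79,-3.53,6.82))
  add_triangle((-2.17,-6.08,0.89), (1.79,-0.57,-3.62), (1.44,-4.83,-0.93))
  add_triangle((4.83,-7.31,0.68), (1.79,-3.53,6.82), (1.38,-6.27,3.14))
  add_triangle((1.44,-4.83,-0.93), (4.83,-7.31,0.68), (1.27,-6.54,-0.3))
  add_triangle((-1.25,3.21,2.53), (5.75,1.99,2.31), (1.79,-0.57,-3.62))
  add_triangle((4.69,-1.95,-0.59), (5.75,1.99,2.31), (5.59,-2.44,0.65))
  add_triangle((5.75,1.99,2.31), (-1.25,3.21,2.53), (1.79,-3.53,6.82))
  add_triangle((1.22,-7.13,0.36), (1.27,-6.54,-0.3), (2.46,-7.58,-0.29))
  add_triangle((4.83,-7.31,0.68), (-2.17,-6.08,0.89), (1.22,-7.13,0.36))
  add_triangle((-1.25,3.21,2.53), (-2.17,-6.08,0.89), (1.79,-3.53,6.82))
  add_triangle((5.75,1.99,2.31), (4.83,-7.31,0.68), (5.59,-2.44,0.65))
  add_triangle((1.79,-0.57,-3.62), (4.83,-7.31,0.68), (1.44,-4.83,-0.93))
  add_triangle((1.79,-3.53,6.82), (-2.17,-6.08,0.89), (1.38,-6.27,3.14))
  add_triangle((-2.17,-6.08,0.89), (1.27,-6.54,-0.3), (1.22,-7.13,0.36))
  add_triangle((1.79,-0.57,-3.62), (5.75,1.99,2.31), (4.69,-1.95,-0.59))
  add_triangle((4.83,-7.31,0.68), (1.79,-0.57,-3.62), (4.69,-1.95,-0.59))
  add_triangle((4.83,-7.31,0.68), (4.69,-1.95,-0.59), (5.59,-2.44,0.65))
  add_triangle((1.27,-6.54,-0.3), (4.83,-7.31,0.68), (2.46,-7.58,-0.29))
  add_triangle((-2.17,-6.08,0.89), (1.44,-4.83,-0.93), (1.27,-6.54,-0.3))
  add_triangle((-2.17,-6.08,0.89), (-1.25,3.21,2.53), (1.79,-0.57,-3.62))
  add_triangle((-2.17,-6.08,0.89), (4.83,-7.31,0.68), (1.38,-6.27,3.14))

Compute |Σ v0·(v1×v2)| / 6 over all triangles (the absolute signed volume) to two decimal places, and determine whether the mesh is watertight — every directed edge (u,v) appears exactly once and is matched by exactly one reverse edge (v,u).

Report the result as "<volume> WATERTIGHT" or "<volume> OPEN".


Per-triangle v0·(v1×v2)/6:
  t1: +3.2910
  t2: +57.5247
  t3: +8.5666
  t4: +20.1616
  t5: +3.1892
  t6: +11.6906
  t7: +4.9084
  t8: +33.3549
  t9: +0.7503
  t10: +3.6658
  t11: +24.5732
  t12: +8.4509
  t13: +10.2124
  t14: +16.2403
  t15: +2.2996
  t16: +12.0379
  t17: +13.8935
  t18: +5.4915
  t19: -0.8789
  t20: +1.9477
  t21: +2.9307
  t22: +18.1812
Σ = +262.4832 → |volume| = 262.48

Directed edges: 66 total, each appears once with its reverse present → watertight.

262.48 WATERTIGHT


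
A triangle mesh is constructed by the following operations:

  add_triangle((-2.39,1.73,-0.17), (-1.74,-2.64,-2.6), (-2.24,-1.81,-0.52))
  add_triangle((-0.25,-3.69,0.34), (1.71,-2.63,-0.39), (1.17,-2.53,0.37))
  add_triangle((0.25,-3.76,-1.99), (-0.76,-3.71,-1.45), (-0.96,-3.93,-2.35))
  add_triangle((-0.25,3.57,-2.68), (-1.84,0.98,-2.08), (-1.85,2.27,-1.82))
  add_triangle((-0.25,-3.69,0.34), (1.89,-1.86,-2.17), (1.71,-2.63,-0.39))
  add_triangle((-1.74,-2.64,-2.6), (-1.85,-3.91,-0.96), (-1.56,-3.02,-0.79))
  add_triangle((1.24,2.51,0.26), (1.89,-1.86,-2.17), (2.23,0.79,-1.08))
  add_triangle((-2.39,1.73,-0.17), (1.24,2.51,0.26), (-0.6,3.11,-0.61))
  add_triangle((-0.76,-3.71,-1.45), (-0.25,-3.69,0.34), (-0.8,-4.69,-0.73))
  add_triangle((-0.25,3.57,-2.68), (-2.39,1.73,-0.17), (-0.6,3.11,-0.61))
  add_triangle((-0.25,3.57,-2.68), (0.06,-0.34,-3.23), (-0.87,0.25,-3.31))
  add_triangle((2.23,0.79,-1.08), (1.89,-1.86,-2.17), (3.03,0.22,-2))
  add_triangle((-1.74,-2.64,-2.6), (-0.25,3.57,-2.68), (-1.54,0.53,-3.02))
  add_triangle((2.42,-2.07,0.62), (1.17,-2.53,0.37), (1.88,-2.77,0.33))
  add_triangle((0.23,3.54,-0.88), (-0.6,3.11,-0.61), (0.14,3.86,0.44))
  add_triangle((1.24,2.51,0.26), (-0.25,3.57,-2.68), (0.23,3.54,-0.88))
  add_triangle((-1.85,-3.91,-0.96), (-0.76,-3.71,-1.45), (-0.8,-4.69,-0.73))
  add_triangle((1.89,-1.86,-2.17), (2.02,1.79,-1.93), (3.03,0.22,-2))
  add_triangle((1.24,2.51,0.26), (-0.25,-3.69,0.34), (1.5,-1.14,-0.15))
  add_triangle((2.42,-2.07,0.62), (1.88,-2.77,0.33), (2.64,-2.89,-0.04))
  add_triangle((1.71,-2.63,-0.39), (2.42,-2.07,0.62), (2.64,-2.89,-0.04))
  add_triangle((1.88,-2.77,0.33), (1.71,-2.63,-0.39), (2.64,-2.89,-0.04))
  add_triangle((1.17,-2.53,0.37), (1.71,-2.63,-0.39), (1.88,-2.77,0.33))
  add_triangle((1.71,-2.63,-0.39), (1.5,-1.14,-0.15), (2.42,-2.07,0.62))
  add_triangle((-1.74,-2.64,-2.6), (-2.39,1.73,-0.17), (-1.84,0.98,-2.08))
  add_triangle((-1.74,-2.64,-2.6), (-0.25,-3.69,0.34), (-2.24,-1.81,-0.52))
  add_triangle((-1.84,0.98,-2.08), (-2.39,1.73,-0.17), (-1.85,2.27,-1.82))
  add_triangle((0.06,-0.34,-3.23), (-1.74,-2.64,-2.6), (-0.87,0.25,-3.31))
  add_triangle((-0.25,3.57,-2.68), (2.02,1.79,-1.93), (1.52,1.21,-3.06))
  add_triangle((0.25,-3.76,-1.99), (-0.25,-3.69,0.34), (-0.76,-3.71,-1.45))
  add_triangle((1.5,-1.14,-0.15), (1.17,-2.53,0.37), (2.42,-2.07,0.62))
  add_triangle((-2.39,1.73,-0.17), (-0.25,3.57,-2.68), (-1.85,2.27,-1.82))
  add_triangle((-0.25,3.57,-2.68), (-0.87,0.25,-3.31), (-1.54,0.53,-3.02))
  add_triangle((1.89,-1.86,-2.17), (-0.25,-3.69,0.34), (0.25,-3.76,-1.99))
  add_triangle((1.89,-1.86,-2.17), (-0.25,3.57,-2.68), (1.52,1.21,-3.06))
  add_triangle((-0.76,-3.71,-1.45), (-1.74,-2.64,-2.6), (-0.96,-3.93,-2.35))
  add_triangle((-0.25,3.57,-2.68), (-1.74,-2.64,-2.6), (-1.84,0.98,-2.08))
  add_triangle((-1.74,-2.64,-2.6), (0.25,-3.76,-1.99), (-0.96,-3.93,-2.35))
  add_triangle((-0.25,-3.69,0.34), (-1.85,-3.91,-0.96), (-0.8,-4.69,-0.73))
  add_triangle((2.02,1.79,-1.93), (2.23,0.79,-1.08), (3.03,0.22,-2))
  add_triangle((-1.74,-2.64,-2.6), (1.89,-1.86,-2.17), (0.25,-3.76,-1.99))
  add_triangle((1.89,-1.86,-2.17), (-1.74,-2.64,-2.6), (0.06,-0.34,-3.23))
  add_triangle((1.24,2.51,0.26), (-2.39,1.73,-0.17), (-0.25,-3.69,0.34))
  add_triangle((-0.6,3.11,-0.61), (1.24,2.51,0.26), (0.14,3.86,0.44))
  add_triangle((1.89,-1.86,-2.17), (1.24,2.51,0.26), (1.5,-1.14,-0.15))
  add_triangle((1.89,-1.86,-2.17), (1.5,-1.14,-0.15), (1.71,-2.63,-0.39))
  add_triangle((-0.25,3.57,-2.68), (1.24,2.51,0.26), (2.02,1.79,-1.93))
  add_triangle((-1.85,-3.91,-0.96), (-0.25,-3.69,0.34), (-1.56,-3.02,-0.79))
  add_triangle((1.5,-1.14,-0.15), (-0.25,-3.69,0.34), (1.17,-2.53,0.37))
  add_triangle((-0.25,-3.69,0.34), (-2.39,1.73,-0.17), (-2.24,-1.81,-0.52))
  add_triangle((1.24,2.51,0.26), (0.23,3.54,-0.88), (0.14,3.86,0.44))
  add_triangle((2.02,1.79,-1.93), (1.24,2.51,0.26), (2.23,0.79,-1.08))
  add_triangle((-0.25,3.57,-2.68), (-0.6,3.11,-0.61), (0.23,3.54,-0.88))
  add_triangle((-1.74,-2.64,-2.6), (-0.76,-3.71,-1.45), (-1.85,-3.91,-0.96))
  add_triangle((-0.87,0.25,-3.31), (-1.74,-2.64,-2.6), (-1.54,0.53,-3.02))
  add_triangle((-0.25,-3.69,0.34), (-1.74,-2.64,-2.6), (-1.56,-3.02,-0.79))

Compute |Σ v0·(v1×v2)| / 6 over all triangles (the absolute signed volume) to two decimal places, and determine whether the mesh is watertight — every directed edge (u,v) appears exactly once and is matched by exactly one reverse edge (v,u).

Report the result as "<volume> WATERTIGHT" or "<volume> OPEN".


57.22 OPEN

Per-triangle v0·(v1×v2)/6:
  t1: +2.8244
  t2: +0.6806
  t3: +0.5634
  t4: +1.2304
  t5: +1.9349
  t6: +0.1512
  t7: -0.1566
  t8: +0.9532
  t9: +0.1679
  t10: +2.0716
  t11: +1.8351
  t12: +0.1027
  t13: -1.0940
  t14: +0.1265
  t15: +0.6516
  t16: +0.8876
  t17: +0.7719
  t18: +1.3673
  t19: +0.6444
  t20: +0.2971
  t21: -0.1262
  t22: +0.2336
  t23: +0.1800
  t24: +0.2993
  t25: +2.6805
  t26: +3.0431
  t27: +0.9594
  t28: +1.7627
  t29: +2.1868
  t30: +1.2871
  t31: -0.3255
  t32: +1.2921
  t33: +1.4620
  t34: +2.1700
  t35: +1.1523
  t36: +0.4534
  t37: +3.2895
  t38: +0.5964
  t39: +0.7413
  t40: +0.5145
  t41: +2.7545
  t42: +3.9270
  t43: +0.7505
  t44: -0.7249
  t45: +1.6691
  t46: +0.6357
  t47: +3.2310
  t48: +0.0592
  t49: -0.3432
  t50: +1.0452
  t51: +0.9470
  t52: +1.0761
  t53: +0.8946
  t54: +1.4385
  t55: +1.3436
  t56: -1.3444
Σ = +57.2230 → |volume| = 57.22

Directed edges: 168 total; 6 unmatched, e.g. (-0.25,3.57,-2.68)→(0.06,-0.34,-3.23) → open.


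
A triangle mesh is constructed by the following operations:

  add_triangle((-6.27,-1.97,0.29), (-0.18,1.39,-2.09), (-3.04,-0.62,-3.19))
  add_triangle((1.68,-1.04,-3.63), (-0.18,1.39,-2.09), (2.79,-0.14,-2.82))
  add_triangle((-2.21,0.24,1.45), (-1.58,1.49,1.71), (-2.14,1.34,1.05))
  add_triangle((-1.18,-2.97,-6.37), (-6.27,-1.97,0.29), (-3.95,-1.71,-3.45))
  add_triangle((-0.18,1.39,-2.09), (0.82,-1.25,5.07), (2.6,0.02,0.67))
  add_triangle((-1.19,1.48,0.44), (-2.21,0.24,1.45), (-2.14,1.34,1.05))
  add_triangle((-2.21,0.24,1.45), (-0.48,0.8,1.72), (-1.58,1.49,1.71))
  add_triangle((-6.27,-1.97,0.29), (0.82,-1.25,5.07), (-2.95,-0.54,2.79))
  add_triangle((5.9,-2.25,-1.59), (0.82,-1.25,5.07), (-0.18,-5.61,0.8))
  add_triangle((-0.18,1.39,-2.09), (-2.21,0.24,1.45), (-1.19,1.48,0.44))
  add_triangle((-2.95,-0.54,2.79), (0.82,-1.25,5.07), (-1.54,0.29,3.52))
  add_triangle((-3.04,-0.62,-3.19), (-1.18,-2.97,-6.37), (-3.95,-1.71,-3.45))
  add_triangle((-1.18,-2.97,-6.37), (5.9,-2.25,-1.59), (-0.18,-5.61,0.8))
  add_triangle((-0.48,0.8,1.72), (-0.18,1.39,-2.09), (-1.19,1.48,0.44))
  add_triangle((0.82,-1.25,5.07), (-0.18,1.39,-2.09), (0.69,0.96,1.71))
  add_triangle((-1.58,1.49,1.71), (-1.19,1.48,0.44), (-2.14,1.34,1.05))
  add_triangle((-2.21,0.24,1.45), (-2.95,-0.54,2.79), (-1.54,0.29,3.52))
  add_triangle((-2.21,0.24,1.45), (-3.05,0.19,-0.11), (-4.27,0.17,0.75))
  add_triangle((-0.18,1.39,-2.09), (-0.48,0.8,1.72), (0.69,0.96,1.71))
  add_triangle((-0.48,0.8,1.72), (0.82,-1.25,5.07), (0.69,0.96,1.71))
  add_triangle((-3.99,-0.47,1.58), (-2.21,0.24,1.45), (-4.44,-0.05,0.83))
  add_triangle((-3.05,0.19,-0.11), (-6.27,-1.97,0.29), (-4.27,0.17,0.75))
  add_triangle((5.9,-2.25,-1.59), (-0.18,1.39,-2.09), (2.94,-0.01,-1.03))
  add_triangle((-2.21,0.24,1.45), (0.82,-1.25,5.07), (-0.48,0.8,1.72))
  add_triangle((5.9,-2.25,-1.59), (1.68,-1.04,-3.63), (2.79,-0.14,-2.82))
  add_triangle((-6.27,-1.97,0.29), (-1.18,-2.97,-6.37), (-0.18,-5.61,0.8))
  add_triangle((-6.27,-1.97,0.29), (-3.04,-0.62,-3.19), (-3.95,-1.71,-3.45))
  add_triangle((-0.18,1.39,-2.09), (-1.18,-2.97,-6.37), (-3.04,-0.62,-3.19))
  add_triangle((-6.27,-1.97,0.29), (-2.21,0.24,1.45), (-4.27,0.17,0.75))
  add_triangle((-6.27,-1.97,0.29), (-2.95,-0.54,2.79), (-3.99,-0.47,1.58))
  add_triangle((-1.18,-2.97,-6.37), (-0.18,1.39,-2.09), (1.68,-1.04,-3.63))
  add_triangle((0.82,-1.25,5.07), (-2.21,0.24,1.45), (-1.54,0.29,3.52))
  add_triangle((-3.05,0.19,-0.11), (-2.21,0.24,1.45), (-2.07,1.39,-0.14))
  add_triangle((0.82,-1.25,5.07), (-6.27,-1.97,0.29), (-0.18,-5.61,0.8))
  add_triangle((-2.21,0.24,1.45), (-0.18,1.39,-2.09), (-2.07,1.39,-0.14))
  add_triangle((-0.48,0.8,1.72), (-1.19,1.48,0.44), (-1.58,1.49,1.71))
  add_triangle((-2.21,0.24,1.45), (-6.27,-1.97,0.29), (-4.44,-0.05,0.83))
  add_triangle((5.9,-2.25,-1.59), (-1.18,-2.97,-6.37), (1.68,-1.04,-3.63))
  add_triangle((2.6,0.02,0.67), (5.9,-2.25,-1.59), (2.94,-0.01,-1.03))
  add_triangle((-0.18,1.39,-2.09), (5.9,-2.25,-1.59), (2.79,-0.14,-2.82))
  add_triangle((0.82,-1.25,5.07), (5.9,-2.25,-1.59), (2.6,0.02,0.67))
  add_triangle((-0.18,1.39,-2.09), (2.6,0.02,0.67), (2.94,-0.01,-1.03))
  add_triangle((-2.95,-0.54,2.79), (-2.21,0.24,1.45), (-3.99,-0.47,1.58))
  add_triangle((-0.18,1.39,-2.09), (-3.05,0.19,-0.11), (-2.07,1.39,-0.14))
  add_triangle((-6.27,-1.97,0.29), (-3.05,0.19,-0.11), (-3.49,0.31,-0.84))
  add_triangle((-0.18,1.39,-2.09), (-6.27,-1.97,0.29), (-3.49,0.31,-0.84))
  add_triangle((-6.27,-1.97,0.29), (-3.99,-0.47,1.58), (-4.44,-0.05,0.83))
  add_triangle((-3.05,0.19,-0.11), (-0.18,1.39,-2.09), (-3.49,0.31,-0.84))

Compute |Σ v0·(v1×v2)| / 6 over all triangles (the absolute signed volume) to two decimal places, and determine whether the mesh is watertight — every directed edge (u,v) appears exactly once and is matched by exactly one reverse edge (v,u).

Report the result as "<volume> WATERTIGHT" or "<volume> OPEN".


220.11 WATERTIGHT

Per-triangle v0·(v1×v2)/6:
  t1: +4.2998
  t2: +2.2502
  t3: +0.4466
  t4: +6.7189
  t5: +1.8169
  t6: -0.0371
  t7: +0.4968
  t8: +6.2457
  t9: +28.8522
  t10: +0.9266
  t11: +3.0642
  t12: +3.3125
  t13: +39.8731
  t14: +0.4436
  t15: -0.1211
  t16: +0.2707
  t17: +0.8339
  t18: +0.1217
  t19: +0.8264
  t20: +1.3128
  t21: +0.4896
  t22: +1.0596
  t23: +2.0278
  t24: +2.1456
  t25: +3.6989
  t26: +39.4344
  t27: +2.9044
  t28: +6.3386
  t29: +1.5895
  t30: +1.6088
  t31: +5.7617
  t32: -1.3267
  t33: +0.9840
  t34: +28.3958
  t35: -0.1914
  t36: +0.1907
  t37: -1.2845
  t38: +8.0590
  t39: +1.7341
  t40: +0.7442
  t41: +6.5261
  t42: +1.1067
  t43: +0.6132
  t44: +1.2898
  t45: +0.8326
  t46: +1.5704
  t47: +1.4499
  t48: +0.4025
Σ = +220.1097 → |volume| = 220.11

Directed edges: 144 total, each appears once with its reverse present → watertight.
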